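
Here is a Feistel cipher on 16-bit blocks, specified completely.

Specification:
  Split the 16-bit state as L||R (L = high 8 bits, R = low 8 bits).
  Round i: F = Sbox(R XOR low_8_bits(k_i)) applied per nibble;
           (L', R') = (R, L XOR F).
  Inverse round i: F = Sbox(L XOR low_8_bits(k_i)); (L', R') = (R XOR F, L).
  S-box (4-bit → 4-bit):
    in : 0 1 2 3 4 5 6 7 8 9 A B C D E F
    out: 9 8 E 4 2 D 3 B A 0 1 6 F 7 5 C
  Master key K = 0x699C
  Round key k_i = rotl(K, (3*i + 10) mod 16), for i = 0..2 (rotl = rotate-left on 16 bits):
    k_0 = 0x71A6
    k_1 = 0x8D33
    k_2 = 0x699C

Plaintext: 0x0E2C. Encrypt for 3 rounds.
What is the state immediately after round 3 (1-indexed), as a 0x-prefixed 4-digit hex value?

0x23C3

s_0 = plaintext = 0x0E2C
s_1 = Round(s_0, k_0) = 0x2CAF
s_2 = Round(s_1, k_1) = 0xAF23
s_3 = Round(s_2, k_2) = 0x23C3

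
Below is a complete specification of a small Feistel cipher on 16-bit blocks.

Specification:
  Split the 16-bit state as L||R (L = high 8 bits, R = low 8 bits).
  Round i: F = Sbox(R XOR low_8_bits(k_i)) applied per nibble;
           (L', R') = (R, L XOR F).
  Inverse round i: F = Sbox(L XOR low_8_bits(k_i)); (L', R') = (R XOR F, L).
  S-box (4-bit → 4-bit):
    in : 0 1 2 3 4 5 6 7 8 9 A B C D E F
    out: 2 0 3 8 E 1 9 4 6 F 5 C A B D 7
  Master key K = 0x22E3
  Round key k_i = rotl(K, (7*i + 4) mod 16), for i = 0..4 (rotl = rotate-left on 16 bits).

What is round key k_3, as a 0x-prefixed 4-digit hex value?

K = 0x22E3
k_0 = rotl(K, (7*0+4) mod 16) = rotl(K, 4) = 0x2E32
k_1 = rotl(K, (7*1+4) mod 16) = rotl(K, 11) = 0x1917
k_2 = rotl(K, (7*2+4) mod 16) = rotl(K, 2) = 0x8B8C
k_3 = rotl(K, (7*3+4) mod 16) = rotl(K, 9) = 0xC645

0xC645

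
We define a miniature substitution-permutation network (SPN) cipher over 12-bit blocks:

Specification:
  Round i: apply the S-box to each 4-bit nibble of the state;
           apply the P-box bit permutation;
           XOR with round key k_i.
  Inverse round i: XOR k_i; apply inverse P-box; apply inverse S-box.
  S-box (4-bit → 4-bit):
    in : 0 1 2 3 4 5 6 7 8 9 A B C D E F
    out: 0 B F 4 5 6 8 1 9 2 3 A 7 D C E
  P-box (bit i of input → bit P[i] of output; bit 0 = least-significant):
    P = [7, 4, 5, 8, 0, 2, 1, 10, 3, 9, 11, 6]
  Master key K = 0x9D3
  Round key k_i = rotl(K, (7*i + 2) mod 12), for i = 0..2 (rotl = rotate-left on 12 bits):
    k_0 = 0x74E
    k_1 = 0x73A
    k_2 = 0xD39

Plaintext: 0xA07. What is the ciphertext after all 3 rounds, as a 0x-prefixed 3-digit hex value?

0x693

s_0 = plaintext = 0xA07
s_1 = Round(s_0, k_0) = 0x5C6
s_2 = Round(s_1, k_1) = 0xC3D
s_3 = Round(s_2, k_2) = 0x693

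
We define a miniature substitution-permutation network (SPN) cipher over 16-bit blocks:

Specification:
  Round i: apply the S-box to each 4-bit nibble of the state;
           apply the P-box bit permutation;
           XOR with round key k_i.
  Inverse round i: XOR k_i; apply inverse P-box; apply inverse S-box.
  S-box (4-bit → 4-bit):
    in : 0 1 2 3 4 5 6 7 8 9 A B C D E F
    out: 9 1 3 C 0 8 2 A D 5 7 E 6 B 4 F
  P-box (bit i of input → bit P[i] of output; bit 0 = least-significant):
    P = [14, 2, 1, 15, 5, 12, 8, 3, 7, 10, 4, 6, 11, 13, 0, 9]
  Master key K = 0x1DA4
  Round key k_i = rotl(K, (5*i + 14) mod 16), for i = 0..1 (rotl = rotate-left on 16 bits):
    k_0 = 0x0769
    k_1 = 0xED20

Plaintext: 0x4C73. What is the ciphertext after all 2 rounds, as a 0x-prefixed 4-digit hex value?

0x757B

s_0 = plaintext = 0x4C73
s_1 = Round(s_0, k_0) = 0x9373
s_2 = Round(s_1, k_1) = 0x757B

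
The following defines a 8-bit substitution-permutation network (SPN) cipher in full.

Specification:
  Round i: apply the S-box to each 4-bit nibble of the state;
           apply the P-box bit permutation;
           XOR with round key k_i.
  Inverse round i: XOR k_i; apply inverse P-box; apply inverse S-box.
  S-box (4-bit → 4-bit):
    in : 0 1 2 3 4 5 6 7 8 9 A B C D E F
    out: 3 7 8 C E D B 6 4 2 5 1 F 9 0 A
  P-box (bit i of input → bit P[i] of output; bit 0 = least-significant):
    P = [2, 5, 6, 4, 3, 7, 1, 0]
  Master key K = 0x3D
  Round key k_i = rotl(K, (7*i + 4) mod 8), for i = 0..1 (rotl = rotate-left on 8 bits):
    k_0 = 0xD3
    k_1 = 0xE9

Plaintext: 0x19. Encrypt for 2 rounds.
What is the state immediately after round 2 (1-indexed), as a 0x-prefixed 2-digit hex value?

0x4B

s_0 = plaintext = 0x19
s_1 = Round(s_0, k_0) = 0x79
s_2 = Round(s_1, k_1) = 0x4B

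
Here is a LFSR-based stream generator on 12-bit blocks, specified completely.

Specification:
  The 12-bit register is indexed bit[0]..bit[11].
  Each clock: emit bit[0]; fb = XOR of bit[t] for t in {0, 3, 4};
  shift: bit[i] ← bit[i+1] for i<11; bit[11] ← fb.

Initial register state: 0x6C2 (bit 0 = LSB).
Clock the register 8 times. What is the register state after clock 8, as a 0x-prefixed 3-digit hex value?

reg_0 = 0x6C2
clock 1: out=0, reg = 0x361
clock 2: out=1, reg = 0x9B0
clock 3: out=0, reg = 0xCD8
clock 4: out=0, reg = 0x66C
clock 5: out=0, reg = 0xB36
clock 6: out=0, reg = 0xD9B
clock 7: out=1, reg = 0xECD
clock 8: out=1, reg = 0x766

0x766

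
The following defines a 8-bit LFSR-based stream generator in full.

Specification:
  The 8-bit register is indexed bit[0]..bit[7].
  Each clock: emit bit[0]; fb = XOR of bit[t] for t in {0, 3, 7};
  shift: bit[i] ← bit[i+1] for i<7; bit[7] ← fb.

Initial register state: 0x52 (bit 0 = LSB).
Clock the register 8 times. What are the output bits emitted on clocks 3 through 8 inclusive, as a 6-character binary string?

reg_0 = 0x52
clock 1: out=0, reg = 0x29
clock 2: out=1, reg = 0x14
clock 3: out=0, reg = 0x0A
clock 4: out=0, reg = 0x85
clock 5: out=1, reg = 0x42
clock 6: out=0, reg = 0x21
clock 7: out=1, reg = 0x90
clock 8: out=0, reg = 0xC8

001010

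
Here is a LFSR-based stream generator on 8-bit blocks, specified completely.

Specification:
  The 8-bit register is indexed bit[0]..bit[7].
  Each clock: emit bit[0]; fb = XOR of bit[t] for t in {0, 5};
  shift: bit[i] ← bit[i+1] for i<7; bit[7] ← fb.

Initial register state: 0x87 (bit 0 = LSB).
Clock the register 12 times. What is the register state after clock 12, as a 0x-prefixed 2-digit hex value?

reg_0 = 0x87
clock 1: out=1, reg = 0xC3
clock 2: out=1, reg = 0xE1
clock 3: out=1, reg = 0x70
clock 4: out=0, reg = 0xB8
clock 5: out=0, reg = 0xDC
clock 6: out=0, reg = 0x6E
clock 7: out=0, reg = 0xB7
clock 8: out=1, reg = 0x5B
clock 9: out=1, reg = 0xAD
clock 10: out=1, reg = 0x56
clock 11: out=0, reg = 0x2B
clock 12: out=1, reg = 0x15

0x15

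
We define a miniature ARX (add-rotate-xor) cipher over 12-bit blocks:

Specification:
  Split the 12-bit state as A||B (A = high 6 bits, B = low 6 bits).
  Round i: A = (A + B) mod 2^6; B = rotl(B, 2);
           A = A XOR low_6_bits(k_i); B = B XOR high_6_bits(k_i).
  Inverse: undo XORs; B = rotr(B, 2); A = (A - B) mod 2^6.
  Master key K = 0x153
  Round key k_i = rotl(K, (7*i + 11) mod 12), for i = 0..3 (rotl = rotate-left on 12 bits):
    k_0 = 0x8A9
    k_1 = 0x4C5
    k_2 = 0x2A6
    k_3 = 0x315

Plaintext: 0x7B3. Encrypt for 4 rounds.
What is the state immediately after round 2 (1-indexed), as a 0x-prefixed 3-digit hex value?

s_0 = plaintext = 0x7B3
s_1 = Round(s_0, k_0) = 0xE2D
s_2 = Round(s_1, k_1) = 0x825
s_3 = Round(s_2, k_2) = 0x8DC
s_4 = Round(s_3, k_3) = 0xABD

0x825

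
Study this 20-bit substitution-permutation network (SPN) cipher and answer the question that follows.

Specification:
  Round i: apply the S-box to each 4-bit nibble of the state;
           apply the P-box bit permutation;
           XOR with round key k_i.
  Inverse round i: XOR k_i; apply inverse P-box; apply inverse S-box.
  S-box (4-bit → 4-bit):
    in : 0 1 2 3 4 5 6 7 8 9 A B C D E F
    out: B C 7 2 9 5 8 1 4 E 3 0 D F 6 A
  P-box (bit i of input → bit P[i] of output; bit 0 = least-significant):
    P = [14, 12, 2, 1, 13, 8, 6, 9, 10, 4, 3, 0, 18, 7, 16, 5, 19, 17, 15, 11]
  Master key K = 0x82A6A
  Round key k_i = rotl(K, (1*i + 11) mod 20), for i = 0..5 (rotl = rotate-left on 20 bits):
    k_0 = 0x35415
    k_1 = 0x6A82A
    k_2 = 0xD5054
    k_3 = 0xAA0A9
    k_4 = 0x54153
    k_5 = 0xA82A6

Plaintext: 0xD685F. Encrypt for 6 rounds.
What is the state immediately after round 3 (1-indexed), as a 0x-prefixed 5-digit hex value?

s_0 = plaintext = 0xD685F
s_1 = Round(s_0, k_0) = 0x9EC7F
s_2 = Round(s_1, k_1) = 0x514A1
s_3 = Round(s_2, k_2) = 0x4F573
s_4 = Round(s_3, k_3) = 0x29C01
s_5 = Round(s_4, k_4) = 0xEE6FC
s_6 = Round(s_5, k_5) = 0x94121

0x4F573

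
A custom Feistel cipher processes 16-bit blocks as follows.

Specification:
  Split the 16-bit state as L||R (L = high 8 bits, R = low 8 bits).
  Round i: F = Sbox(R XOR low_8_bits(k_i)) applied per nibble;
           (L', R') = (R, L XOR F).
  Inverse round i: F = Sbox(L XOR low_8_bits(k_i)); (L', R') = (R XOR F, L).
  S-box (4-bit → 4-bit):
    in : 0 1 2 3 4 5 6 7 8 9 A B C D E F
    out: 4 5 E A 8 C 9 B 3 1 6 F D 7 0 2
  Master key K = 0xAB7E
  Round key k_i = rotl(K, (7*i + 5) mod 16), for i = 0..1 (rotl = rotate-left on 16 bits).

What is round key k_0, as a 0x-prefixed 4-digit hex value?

0x6FD5

K = 0xAB7E
k_0 = rotl(K, (7*0+5) mod 16) = rotl(K, 5) = 0x6FD5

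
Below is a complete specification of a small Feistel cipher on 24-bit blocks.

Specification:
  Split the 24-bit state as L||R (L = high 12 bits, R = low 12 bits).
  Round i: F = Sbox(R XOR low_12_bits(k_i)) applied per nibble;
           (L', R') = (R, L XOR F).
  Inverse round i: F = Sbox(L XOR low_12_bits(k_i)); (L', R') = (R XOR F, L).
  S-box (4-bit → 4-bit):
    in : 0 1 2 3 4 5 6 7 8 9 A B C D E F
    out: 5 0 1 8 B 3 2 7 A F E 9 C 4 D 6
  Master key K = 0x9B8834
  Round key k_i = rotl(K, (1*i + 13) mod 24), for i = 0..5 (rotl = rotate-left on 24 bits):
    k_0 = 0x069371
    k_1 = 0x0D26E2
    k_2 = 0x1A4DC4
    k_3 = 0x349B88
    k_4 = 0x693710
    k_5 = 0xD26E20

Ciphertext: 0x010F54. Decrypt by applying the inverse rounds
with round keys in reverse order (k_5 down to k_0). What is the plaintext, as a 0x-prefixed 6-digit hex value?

s_0 = ciphertext = 0x010F54
s_1 = InvRound(s_0, k_5) = 0x2D1010
s_2 = InvRound(s_1, k_4) = 0x3D02D1
s_3 = InvRound(s_2, k_3) = 0x8EB3D0
s_4 = InvRound(s_3, k_2) = 0x0C68EB
s_5 = InvRound(s_4, k_1) = 0xAF00C6
s_6 = InvRound(s_5, k_0) = 0xF66AF0

0xF66AF0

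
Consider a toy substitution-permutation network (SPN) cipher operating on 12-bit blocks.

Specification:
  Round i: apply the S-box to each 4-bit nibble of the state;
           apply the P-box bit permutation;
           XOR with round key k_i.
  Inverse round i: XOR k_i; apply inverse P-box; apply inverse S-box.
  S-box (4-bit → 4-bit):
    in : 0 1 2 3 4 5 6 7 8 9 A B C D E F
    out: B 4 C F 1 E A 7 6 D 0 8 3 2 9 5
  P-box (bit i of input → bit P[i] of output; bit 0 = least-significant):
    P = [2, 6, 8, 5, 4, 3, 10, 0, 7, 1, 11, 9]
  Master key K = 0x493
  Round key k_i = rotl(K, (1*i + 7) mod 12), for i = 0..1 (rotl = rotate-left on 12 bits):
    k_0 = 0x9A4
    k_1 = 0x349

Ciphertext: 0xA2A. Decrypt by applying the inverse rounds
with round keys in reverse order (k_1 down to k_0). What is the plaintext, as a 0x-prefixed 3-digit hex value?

s_0 = ciphertext = 0xA2A
s_1 = InvRound(s_0, k_1) = 0x8B5
s_2 = InvRound(s_1, k_0) = 0xAE1

0xAE1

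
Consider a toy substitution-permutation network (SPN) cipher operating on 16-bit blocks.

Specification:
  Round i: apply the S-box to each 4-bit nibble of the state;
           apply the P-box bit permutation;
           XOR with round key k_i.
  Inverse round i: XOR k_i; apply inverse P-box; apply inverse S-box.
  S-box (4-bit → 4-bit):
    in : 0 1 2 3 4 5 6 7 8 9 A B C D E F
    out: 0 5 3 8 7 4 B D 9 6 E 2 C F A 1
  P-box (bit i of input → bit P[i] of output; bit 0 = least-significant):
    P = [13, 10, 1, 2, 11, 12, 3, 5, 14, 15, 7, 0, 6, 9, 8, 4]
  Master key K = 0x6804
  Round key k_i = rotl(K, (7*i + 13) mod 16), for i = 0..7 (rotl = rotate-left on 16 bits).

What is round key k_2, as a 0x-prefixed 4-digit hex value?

K = 0x6804
k_0 = rotl(K, (7*0+13) mod 16) = rotl(K, 13) = 0x8D00
k_1 = rotl(K, (7*1+13) mod 16) = rotl(K, 4) = 0x8046
k_2 = rotl(K, (7*2+13) mod 16) = rotl(K, 11) = 0x2340

0x2340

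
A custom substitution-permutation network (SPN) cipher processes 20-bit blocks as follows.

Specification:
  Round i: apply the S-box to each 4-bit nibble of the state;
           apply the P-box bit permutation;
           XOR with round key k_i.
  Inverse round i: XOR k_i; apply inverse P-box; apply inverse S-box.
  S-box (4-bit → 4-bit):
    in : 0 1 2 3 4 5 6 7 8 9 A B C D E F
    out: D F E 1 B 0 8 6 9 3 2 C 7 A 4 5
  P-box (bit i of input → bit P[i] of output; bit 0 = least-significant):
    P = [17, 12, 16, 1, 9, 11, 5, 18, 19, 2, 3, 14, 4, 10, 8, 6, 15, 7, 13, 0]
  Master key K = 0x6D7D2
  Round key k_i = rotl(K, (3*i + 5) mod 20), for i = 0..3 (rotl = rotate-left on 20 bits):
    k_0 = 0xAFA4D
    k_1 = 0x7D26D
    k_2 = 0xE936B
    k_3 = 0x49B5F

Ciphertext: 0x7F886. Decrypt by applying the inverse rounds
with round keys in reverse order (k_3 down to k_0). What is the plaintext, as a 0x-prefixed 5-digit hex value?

0x5158F

s_0 = ciphertext = 0x7F886
s_1 = InvRound(s_0, k_3) = 0x20B3F
s_2 = InvRound(s_1, k_2) = 0x389DA
s_3 = InvRound(s_2, k_1) = 0xDFD1D
s_4 = InvRound(s_3, k_0) = 0x5158F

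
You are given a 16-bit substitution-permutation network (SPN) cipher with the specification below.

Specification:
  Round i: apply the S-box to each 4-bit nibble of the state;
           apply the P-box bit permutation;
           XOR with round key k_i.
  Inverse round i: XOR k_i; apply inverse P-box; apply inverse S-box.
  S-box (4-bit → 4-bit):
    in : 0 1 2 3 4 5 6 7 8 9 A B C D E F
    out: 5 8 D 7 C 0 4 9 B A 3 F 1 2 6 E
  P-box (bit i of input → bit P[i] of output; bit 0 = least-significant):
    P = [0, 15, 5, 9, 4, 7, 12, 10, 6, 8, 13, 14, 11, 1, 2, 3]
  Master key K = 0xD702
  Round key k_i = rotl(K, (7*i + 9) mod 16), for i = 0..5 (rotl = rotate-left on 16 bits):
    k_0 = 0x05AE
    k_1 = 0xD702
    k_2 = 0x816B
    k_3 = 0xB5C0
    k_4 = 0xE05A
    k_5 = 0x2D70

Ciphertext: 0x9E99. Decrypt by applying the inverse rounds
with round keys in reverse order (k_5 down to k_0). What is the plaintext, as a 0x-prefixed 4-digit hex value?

0x0E1F

s_0 = ciphertext = 0x9E99
s_1 = InvRound(s_0, k_5) = 0x13EB
s_2 = InvRound(s_1, k_4) = 0x5F3B
s_3 = InvRound(s_2, k_3) = 0x82AB
s_4 = InvRound(s_3, k_2) = 0x5AD1
s_5 = InvRound(s_4, k_1) = 0xAA8A
s_6 = InvRound(s_5, k_0) = 0x0E1F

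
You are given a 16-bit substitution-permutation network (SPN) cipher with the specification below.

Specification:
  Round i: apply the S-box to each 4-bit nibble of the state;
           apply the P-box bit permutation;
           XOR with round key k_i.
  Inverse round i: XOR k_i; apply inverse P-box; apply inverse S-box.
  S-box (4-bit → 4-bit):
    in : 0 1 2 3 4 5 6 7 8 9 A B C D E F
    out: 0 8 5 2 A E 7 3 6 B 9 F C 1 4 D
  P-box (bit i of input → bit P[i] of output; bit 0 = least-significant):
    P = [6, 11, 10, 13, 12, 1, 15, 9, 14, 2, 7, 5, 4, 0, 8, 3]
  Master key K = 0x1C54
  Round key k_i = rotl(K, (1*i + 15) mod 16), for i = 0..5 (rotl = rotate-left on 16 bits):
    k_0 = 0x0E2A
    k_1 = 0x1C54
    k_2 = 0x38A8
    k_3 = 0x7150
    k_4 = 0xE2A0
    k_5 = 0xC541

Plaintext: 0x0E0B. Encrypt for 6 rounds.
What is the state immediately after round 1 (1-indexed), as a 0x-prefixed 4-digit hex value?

0x22EA

s_0 = plaintext = 0x0E0B
s_1 = Round(s_0, k_0) = 0x22EA
s_2 = Round(s_1, k_1) = 0xFD84
s_3 = Round(s_2, k_2) = 0xD1B2
s_4 = Round(s_3, k_3) = 0xE722
s_5 = Round(s_4, k_4) = 0x37E4
s_6 = Round(s_5, k_5) = 0x2D44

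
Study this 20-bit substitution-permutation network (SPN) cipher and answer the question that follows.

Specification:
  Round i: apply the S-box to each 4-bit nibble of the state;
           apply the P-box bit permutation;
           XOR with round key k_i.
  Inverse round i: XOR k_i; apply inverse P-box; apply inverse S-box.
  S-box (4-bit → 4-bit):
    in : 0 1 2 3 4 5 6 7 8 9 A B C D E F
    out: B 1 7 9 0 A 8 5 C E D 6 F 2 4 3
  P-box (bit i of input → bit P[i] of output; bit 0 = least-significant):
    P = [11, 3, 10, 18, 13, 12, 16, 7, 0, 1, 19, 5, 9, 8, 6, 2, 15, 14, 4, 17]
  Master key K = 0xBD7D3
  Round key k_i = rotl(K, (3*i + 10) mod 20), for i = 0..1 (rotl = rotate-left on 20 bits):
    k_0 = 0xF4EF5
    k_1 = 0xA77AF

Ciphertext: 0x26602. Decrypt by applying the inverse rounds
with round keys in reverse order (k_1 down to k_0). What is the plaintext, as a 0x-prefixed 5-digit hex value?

0x6489B

s_0 = ciphertext = 0x26602
s_1 = InvRound(s_0, k_1) = 0x45A5D
s_2 = InvRound(s_1, k_0) = 0x6489B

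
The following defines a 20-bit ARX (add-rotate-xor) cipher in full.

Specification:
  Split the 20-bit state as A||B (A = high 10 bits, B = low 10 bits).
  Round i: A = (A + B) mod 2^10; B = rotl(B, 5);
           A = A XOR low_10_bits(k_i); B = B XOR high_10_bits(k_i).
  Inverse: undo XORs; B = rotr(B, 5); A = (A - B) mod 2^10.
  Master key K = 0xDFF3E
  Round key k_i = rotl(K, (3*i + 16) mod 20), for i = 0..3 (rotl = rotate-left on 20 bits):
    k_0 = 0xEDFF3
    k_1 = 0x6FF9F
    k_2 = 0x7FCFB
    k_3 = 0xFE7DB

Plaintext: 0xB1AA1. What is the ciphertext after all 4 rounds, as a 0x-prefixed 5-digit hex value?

s_0 = plaintext = 0xB1AA1
s_1 = Round(s_0, k_0) = 0xA5382
s_2 = Round(s_1, k_1) = 0x625E3
s_3 = Round(s_2, k_2) = 0xE5D90
s_4 = Round(s_3, k_3) = 0xBF1F5

0xBF1F5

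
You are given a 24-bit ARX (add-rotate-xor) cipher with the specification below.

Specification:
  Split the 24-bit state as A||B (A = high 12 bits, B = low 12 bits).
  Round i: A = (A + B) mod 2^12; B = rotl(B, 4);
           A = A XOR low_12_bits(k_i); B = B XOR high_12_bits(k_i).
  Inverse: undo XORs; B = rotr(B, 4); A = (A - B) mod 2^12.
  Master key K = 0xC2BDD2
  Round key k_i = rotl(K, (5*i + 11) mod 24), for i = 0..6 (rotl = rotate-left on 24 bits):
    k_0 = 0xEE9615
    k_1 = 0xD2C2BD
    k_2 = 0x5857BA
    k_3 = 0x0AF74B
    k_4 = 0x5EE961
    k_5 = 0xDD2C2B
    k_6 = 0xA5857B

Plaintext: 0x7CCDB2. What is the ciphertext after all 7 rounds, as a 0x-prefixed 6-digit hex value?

s_0 = plaintext = 0x7CCDB2
s_1 = Round(s_0, k_0) = 0x36B5C4
s_2 = Round(s_1, k_1) = 0xB92169
s_3 = Round(s_2, k_2) = 0xB41314
s_4 = Round(s_3, k_3) = 0x91E1EC
s_5 = Round(s_4, k_4) = 0x26BB2F
s_6 = Round(s_5, k_5) = 0x1B1F29
s_7 = Round(s_6, k_6) = 0x5A18C7

0x5A18C7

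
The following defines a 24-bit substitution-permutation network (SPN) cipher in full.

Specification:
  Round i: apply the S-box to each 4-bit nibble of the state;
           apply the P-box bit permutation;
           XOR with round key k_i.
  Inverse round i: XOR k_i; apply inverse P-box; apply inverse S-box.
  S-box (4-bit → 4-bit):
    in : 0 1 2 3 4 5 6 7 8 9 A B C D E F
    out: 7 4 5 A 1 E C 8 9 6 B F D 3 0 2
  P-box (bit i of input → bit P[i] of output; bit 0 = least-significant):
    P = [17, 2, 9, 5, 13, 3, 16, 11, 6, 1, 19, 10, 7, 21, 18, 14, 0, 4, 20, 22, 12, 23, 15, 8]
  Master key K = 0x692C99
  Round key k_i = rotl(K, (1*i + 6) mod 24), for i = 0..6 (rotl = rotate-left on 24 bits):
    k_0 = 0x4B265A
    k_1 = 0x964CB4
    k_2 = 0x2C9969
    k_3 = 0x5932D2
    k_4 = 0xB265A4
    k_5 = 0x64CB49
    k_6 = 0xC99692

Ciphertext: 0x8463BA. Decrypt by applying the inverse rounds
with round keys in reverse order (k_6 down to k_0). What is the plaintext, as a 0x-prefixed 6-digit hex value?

0x021E4B

s_0 = ciphertext = 0x8463BA
s_1 = InvRound(s_0, k_6) = 0xC76607
s_2 = InvRound(s_1, k_5) = 0x5EFABD
s_3 = InvRound(s_2, k_4) = 0xBA9631
s_4 = InvRound(s_3, k_3) = 0x98DA28
s_5 = InvRound(s_4, k_2) = 0x3254E1
s_6 = InvRound(s_5, k_1) = 0xDD947F
s_7 = InvRound(s_6, k_0) = 0x021E4B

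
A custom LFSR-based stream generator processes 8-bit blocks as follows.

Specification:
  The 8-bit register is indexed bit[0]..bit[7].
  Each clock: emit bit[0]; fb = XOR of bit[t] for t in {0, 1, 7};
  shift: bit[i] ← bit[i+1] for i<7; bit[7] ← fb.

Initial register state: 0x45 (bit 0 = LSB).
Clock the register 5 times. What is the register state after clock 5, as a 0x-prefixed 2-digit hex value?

reg_0 = 0x45
clock 1: out=1, reg = 0xA2
clock 2: out=0, reg = 0x51
clock 3: out=1, reg = 0xA8
clock 4: out=0, reg = 0xD4
clock 5: out=0, reg = 0xEA

0xEA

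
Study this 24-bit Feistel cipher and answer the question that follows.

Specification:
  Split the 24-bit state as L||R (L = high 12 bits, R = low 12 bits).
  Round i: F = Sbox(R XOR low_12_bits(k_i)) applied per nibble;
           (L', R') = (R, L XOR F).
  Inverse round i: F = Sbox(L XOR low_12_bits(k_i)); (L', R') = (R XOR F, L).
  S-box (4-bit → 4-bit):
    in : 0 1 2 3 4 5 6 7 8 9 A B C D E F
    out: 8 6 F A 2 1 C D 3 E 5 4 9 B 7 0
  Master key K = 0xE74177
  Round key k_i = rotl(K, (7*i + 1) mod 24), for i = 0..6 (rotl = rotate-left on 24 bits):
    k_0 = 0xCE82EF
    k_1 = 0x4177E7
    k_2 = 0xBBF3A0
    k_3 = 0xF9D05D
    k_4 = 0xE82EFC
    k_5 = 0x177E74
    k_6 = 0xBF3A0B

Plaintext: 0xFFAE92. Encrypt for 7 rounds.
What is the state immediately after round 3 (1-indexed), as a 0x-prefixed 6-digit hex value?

0x80E276

s_0 = plaintext = 0xFFAE92
s_1 = Round(s_0, k_0) = 0xE92621
s_2 = Round(s_1, k_1) = 0x62180E
s_3 = Round(s_2, k_2) = 0x80E276
s_4 = Round(s_3, k_3) = 0x2767FA
s_5 = Round(s_4, k_4) = 0x7FACFA
s_6 = Round(s_5, k_5) = 0xCFA8CD
s_7 = Round(s_6, k_6) = 0x8CD366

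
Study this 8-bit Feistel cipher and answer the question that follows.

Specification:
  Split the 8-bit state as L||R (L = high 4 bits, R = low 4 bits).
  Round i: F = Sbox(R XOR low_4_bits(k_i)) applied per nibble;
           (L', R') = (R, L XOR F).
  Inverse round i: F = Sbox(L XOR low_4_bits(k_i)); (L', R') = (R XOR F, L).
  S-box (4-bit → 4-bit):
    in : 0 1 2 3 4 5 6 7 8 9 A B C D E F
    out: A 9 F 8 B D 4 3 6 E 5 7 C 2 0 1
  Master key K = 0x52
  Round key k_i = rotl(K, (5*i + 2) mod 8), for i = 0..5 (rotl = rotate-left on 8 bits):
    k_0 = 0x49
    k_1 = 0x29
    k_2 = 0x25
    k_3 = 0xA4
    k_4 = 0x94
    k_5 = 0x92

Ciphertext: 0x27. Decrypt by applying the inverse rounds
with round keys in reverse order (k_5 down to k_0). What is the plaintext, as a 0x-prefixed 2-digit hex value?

s_0 = ciphertext = 0x27
s_1 = InvRound(s_0, k_5) = 0xD2
s_2 = InvRound(s_1, k_4) = 0xCD
s_3 = InvRound(s_2, k_3) = 0xBC
s_4 = InvRound(s_3, k_2) = 0xCB
s_5 = InvRound(s_4, k_1) = 0x6C
s_6 = InvRound(s_5, k_0) = 0xD6

0xD6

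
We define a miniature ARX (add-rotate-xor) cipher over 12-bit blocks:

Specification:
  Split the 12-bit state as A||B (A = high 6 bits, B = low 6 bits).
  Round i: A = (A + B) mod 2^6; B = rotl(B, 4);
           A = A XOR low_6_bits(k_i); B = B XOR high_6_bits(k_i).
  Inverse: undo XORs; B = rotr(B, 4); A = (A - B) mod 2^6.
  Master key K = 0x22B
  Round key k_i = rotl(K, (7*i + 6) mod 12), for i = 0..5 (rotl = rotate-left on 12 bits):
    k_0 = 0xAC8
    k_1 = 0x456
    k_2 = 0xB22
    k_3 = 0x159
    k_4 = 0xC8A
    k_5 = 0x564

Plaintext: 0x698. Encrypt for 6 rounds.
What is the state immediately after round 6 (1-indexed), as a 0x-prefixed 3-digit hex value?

s_0 = plaintext = 0x698
s_1 = Round(s_0, k_0) = 0xEAD
s_2 = Round(s_1, k_1) = 0xC4A
s_3 = Round(s_2, k_2) = 0x64E
s_4 = Round(s_3, k_3) = 0xFA6
s_5 = Round(s_4, k_4) = 0xB9B
s_6 = Round(s_5, k_5) = 0xB63

0xB63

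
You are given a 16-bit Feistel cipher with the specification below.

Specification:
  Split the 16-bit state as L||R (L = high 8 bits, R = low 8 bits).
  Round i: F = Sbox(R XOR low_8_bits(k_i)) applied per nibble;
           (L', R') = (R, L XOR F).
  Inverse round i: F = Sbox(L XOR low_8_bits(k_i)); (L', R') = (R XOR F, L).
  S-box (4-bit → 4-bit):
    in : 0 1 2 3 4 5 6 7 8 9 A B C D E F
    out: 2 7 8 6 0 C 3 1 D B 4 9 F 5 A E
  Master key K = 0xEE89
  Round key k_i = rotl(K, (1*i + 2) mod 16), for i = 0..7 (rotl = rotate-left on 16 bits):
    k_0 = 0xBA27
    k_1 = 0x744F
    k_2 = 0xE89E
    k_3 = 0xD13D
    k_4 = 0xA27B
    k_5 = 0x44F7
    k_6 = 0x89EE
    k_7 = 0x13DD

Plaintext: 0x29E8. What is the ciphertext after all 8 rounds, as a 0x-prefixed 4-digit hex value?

s_0 = plaintext = 0x29E8
s_1 = Round(s_0, k_0) = 0xE8D7
s_2 = Round(s_1, k_1) = 0xD755
s_3 = Round(s_2, k_2) = 0x552E
s_4 = Round(s_3, k_3) = 0x2E23
s_5 = Round(s_4, k_4) = 0x23E3
s_6 = Round(s_5, k_5) = 0xE353
s_7 = Round(s_6, k_6) = 0x5376
s_8 = Round(s_7, k_7) = 0x761A

0x761A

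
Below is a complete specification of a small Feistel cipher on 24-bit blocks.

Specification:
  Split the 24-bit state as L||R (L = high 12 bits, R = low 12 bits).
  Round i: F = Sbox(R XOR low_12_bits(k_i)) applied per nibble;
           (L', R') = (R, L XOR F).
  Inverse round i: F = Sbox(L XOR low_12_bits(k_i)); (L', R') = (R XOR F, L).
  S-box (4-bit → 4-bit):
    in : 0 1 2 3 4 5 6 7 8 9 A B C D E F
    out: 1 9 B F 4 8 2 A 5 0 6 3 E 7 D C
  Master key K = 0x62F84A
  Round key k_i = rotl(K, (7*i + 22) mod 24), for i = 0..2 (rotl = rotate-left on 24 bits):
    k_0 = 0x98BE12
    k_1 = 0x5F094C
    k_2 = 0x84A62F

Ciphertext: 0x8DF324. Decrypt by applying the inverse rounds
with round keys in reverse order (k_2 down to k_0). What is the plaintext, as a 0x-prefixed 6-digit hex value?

0x0822BF

s_0 = ciphertext = 0x8DF324
s_1 = InvRound(s_0, k_2) = 0xEE58DF
s_2 = InvRound(s_1, k_1) = 0x2BFEE5
s_3 = InvRound(s_2, k_0) = 0x0822BF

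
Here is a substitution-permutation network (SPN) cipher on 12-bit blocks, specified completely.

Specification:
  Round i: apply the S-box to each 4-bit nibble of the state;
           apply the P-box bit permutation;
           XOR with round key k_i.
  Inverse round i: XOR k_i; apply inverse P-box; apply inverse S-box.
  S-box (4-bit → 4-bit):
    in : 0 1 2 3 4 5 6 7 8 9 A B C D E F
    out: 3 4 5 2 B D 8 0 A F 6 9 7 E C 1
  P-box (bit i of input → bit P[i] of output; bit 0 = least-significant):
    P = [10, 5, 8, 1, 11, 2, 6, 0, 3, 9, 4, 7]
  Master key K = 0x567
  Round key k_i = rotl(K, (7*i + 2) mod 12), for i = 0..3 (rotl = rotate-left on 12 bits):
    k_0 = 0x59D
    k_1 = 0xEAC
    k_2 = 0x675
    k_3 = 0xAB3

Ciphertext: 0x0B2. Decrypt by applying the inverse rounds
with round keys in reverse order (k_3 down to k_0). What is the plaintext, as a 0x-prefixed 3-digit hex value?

s_0 = ciphertext = 0x0B2
s_1 = InvRound(s_0, k_3) = 0x3B7
s_2 = InvRound(s_1, k_2) = 0x615
s_3 = InvRound(s_2, k_1) = 0x5B3
s_4 = InvRound(s_3, k_0) = 0xF38

0xF38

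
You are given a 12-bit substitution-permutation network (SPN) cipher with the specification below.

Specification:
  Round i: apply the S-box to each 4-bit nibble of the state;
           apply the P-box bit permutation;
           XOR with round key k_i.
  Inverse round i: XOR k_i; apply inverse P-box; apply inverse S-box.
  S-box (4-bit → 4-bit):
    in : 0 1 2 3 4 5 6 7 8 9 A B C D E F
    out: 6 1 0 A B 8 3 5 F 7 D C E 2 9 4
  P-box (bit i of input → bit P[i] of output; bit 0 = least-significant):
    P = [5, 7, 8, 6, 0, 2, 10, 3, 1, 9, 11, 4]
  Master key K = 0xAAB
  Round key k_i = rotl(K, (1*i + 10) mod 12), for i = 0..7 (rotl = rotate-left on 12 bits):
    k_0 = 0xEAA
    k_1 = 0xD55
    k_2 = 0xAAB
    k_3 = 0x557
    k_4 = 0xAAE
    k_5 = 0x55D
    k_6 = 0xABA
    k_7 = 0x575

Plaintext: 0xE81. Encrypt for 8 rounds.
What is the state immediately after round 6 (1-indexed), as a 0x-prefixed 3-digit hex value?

0xCD8

s_0 = plaintext = 0xE81
s_1 = Round(s_0, k_0) = 0xA95
s_2 = Round(s_1, k_1) = 0x102
s_3 = Round(s_2, k_2) = 0xEAD
s_4 = Round(s_3, k_3) = 0x1CC
s_5 = Round(s_4, k_4) = 0xF60
s_6 = Round(s_5, k_5) = 0xCD8
s_7 = Round(s_6, k_6) = 0x14E
s_8 = Round(s_7, k_7) = 0x51A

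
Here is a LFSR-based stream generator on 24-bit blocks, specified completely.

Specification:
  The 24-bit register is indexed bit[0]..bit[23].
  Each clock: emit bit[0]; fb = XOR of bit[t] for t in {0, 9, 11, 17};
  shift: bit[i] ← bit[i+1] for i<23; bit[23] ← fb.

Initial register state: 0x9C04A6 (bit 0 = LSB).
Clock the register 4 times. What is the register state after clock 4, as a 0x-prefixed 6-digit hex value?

0xA9C04A

reg_0 = 0x9C04A6
clock 1: out=0, reg = 0x4E0253
clock 2: out=1, reg = 0xA70129
clock 3: out=1, reg = 0x538094
clock 4: out=0, reg = 0xA9C04A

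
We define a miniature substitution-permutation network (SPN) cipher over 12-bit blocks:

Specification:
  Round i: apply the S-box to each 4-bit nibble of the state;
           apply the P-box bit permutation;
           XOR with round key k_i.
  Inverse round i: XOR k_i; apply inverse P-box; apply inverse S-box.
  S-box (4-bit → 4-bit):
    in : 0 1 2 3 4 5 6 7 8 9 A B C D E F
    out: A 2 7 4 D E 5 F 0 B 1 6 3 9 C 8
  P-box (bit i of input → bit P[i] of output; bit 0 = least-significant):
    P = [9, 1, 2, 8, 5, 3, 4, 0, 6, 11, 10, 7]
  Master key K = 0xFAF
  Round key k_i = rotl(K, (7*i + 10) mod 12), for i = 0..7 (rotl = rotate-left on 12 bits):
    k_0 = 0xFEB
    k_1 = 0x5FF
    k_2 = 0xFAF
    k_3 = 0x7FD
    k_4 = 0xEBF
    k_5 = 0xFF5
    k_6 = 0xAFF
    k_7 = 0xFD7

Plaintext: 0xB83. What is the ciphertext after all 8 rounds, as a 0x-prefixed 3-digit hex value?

0x833

s_0 = plaintext = 0xB83
s_1 = Round(s_0, k_0) = 0x3EF
s_2 = Round(s_1, k_1) = 0x0EE
s_3 = Round(s_2, k_2) = 0x63A
s_4 = Round(s_3, k_3) = 0x1AD
s_5 = Round(s_4, k_4) = 0x59F
s_6 = Round(s_5, k_5) = 0x25C
s_7 = Round(s_6, k_6) = 0x4A4
s_8 = Round(s_7, k_7) = 0x833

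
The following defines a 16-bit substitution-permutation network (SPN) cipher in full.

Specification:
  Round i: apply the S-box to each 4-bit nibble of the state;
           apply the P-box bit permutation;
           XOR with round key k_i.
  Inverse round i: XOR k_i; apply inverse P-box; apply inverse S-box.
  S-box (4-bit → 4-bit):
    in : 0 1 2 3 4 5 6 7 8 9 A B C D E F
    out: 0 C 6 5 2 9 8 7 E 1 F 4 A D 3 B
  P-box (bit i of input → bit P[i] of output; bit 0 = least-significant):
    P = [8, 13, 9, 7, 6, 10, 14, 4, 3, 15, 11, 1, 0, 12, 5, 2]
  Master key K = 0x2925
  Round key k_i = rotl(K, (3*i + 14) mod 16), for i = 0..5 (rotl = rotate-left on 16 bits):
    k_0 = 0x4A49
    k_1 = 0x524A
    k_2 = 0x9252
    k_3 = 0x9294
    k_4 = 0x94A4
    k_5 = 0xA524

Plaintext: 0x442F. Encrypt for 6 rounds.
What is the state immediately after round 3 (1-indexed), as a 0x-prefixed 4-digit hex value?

s_0 = plaintext = 0x442F
s_1 = Round(s_0, k_0) = 0xBFC9
s_2 = Round(s_1, k_1) = 0xD770
s_3 = Round(s_2, k_2) = 0x5E3F
s_4 = Round(s_3, k_3) = 0x7359
s_5 = Round(s_4, k_4) = 0x8DDD
s_6 = Round(s_5, k_5) = 0xFEDA

0x5E3F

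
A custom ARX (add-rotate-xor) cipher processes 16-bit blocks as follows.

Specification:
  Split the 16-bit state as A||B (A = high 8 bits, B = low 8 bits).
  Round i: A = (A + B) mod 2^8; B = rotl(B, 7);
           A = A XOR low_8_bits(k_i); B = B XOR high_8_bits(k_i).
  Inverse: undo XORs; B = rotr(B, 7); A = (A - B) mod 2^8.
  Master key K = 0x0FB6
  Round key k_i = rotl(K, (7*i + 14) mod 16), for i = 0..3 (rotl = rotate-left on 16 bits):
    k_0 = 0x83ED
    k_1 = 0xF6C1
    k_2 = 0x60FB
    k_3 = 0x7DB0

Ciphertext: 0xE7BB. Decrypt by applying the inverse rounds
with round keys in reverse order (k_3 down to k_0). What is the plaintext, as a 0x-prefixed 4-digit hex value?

s_0 = ciphertext = 0xE7BB
s_1 = InvRound(s_0, k_3) = 0xCA8D
s_2 = InvRound(s_1, k_2) = 0x56DB
s_3 = InvRound(s_2, k_1) = 0x3D5A
s_4 = InvRound(s_3, k_0) = 0x1DB3

0x1DB3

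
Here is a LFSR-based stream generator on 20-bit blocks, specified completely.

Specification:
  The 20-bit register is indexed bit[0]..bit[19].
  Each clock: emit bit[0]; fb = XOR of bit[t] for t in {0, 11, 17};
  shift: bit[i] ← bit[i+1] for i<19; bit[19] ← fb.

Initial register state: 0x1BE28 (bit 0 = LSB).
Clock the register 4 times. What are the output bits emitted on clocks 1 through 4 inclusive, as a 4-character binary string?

0001

reg_0 = 0x1BE28
clock 1: out=0, reg = 0x8DF14
clock 2: out=0, reg = 0xC6F8A
clock 3: out=0, reg = 0xE37C5
clock 4: out=1, reg = 0x71BE2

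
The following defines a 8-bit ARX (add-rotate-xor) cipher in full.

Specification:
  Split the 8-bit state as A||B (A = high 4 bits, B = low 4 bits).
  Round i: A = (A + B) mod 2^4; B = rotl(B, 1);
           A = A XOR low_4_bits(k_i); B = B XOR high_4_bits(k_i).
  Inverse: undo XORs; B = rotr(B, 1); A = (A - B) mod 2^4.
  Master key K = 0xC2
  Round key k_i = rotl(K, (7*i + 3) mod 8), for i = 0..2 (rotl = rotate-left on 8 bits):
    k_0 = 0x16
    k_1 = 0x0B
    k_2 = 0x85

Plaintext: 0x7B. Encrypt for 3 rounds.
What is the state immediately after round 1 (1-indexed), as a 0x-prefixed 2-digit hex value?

0x46

s_0 = plaintext = 0x7B
s_1 = Round(s_0, k_0) = 0x46
s_2 = Round(s_1, k_1) = 0x1C
s_3 = Round(s_2, k_2) = 0x81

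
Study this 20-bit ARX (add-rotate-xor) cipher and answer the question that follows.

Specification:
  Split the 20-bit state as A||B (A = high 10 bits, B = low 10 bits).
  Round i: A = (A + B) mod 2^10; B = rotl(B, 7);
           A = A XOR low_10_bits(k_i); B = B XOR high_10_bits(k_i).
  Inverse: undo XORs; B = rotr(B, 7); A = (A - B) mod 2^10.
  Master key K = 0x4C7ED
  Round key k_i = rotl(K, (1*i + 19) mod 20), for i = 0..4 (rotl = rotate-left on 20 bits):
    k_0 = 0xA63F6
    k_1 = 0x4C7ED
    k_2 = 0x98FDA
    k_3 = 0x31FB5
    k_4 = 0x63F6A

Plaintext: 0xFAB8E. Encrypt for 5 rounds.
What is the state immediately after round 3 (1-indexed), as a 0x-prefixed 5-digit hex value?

0x3F052

s_0 = plaintext = 0xFAB8E
s_1 = Round(s_0, k_0) = 0x239E9
s_2 = Round(s_1, k_1) = 0x6698C
s_3 = Round(s_2, k_2) = 0x3F052
s_4 = Round(s_3, k_3) = 0xBEDCD
s_5 = Round(s_4, k_4) = 0xE8B36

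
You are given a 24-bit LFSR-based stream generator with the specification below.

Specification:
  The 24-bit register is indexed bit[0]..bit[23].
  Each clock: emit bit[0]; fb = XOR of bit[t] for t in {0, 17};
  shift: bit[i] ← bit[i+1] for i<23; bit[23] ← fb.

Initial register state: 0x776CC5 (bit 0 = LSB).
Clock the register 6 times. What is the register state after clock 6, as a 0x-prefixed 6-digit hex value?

0xF9DDB3

reg_0 = 0x776CC5
clock 1: out=1, reg = 0x3BB662
clock 2: out=0, reg = 0x9DDB31
clock 3: out=1, reg = 0xCEED98
clock 4: out=0, reg = 0xE776CC
clock 5: out=0, reg = 0xF3BB66
clock 6: out=0, reg = 0xF9DDB3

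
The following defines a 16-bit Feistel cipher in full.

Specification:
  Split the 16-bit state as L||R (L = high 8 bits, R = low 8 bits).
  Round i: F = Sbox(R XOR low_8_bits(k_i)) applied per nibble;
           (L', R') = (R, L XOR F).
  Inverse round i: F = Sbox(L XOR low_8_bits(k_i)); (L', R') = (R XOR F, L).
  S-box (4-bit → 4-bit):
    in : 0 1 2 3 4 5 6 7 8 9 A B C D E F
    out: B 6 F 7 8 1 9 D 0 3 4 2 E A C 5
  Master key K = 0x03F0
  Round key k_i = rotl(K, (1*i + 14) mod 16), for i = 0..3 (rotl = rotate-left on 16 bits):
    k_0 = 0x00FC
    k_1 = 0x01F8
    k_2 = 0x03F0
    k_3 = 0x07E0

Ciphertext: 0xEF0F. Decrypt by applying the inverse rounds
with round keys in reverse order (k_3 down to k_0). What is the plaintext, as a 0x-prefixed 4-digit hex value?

s_0 = ciphertext = 0xEF0F
s_1 = InvRound(s_0, k_3) = 0xBAEF
s_2 = InvRound(s_1, k_2) = 0x6BBA
s_3 = InvRound(s_2, k_1) = 0x8D6B
s_4 = InvRound(s_3, k_0) = 0xBD8D

0xBD8D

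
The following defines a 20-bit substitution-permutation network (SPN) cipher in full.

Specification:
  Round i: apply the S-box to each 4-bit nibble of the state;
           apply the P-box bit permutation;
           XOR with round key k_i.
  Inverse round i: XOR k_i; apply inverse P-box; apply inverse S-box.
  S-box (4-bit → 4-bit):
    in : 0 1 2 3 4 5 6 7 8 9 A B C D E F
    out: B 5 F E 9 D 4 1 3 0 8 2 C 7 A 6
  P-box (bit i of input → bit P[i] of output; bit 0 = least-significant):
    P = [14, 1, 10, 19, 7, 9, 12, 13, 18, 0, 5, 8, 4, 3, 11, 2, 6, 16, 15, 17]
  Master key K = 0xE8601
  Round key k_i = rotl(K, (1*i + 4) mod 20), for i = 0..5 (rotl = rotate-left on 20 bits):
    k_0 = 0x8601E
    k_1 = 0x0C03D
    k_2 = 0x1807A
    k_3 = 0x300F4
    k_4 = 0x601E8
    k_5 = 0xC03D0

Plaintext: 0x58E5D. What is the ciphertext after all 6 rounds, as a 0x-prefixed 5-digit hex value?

0x58756

s_0 = plaintext = 0x58E5D
s_1 = Round(s_0, k_0) = 0xA95C5
s_2 = Round(s_1, k_1) = 0xEB51D
s_3 = Round(s_2, k_2) = 0x6D5D0
s_4 = Round(s_3, k_3) = 0xFDB4E
s_5 = Round(s_4, k_4) = 0xFA973
s_6 = Round(s_5, k_5) = 0x58756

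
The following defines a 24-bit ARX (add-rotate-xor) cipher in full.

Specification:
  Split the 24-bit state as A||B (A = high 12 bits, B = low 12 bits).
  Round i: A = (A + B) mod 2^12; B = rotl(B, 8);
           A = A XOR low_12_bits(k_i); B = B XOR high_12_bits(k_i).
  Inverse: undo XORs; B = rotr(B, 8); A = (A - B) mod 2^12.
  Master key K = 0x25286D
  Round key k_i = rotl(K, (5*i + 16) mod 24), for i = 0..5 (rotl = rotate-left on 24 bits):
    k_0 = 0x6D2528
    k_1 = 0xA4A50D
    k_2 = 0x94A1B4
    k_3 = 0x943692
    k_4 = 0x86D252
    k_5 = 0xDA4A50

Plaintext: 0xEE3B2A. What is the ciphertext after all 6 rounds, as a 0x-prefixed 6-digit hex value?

0xD0B1F9

s_0 = plaintext = 0xEE3B2A
s_1 = Round(s_0, k_0) = 0xF25C60
s_2 = Round(s_1, k_1) = 0xE88A8C
s_3 = Round(s_2, k_2) = 0x8A05E2
s_4 = Round(s_3, k_3) = 0x810B1D
s_5 = Round(s_4, k_4) = 0x17F5DC
s_6 = Round(s_5, k_5) = 0xD0B1F9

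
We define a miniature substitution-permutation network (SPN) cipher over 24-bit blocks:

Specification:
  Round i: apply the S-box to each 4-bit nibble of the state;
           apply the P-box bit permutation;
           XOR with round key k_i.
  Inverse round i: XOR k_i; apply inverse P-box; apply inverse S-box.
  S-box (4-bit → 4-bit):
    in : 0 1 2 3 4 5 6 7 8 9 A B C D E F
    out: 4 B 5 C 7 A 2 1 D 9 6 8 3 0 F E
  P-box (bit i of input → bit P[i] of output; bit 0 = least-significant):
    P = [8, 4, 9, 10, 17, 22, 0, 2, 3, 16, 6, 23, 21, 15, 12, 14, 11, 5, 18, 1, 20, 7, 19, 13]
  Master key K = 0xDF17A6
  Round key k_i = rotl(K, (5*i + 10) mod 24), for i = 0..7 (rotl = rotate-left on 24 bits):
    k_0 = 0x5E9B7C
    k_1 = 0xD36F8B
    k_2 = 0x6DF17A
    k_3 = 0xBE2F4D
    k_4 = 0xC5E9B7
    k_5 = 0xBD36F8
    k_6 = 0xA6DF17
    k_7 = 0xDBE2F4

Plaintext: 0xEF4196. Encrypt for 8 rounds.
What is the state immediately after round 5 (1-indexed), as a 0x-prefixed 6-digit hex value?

s_0 = plaintext = 0xEF4196
s_1 = Round(s_0, k_0) = 0xE12BC2
s_2 = Round(s_1, k_1) = 0x295429
s_3 = Round(s_2, k_2) = 0x763C31
s_4 = Round(s_3, k_3) = 0xAF7A70
s_5 = Round(s_4, k_4) = 0xEAEB55
s_6 = Round(s_5, k_5) = 0x41C24C
s_7 = Round(s_6, k_6) = 0xDC56EC
s_8 = Round(s_7, k_7) = 0x982BC1

0xEAEB55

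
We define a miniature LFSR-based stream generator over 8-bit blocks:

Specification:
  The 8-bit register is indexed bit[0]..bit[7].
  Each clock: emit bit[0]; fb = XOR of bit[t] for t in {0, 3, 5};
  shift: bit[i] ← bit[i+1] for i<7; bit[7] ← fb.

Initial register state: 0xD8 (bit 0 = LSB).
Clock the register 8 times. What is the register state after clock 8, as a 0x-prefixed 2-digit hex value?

reg_0 = 0xD8
clock 1: out=0, reg = 0xEC
clock 2: out=0, reg = 0x76
clock 3: out=0, reg = 0xBB
clock 4: out=1, reg = 0xDD
clock 5: out=1, reg = 0x6E
clock 6: out=0, reg = 0x37
clock 7: out=1, reg = 0x1B
clock 8: out=1, reg = 0x0D

0x0D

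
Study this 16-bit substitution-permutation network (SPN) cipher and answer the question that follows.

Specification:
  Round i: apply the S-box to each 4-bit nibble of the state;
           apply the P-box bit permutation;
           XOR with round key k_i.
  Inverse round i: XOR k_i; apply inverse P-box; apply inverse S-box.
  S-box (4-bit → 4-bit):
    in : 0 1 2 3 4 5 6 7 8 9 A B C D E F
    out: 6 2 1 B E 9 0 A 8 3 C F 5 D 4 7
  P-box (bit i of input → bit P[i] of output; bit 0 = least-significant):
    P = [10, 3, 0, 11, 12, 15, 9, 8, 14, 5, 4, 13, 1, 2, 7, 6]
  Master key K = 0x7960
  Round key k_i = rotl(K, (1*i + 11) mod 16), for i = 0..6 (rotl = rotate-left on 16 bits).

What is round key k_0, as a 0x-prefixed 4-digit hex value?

0x03CB

K = 0x7960
k_0 = rotl(K, (1*0+11) mod 16) = rotl(K, 11) = 0x03CB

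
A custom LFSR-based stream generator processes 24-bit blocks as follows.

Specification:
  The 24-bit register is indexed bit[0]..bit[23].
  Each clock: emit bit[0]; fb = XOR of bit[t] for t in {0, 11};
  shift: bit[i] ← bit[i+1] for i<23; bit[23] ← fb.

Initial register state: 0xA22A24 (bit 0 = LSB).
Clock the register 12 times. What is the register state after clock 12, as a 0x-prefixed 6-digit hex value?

reg_0 = 0xA22A24
clock 1: out=0, reg = 0xD11512
clock 2: out=0, reg = 0x688A89
clock 3: out=1, reg = 0x344544
clock 4: out=0, reg = 0x1A22A2
clock 5: out=0, reg = 0x0D1151
clock 6: out=1, reg = 0x8688A8
clock 7: out=0, reg = 0xC34454
clock 8: out=0, reg = 0x61A22A
clock 9: out=0, reg = 0x30D115
clock 10: out=1, reg = 0x98688A
clock 11: out=0, reg = 0xCC3445
clock 12: out=1, reg = 0xE61A22

0xE61A22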